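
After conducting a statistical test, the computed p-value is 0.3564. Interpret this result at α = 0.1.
Since p = 0.3564 > α = 0.1, fail to reject H₀.
There is insufficient evidence to reject the null hypothesis; the result is not statistically significant at the 0.1 level.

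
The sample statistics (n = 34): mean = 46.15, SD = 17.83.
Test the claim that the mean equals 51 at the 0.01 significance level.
One-sample t-test:
H₀: μ = 51
H₁: μ ≠ 51
df = n - 1 = 33
t = (x̄ - μ₀) / (s/√n) = (46.15 - 51) / (17.83/√34) = -1.586
p-value = 0.1223

Since p-value > α = 0.01, we fail to reject H₀.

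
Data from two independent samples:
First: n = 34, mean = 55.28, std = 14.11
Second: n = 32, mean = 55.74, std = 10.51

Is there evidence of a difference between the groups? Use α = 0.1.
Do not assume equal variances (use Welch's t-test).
Welch's two-sample t-test:
H₀: μ₁ = μ₂
H₁: μ₁ ≠ μ₂
s₁²/n₁ = 14.11²/34 = 5.8556,  s₂²/n₂ = 10.51²/32 = 3.4519
SE = √(s₁²/n₁ + s₂²/n₂) = √(5.8556 + 3.4519) = 3.0508
df (Welch-Satterthwaite) = (s₁²/n₁ + s₂²/n₂)² / [(s₁²/n₁)²/(n₁-1) + (s₂²/n₂)²/(n₂-1)] ≈ 60.86
t = (x̄₁ - x̄₂) / SE = (55.28 - 55.74) / 3.0508 = -0.46 / 3.0508 = -0.151
p-value = 0.8806

Since p-value > α = 0.1, we fail to reject H₀.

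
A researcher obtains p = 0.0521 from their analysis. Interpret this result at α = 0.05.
Since p = 0.0521 > α = 0.05, fail to reject H₀.
There is insufficient evidence to reject the null hypothesis; the result is not statistically significant at the 0.05 level.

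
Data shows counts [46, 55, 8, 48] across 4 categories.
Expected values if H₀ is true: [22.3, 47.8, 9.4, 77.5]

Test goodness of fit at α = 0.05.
Chi-square goodness of fit test:
H₀: observed counts match expected distribution
H₁: observed counts differ from expected distribution
df = k - 1 = 3
χ² = Σ(O - E)²/E
   = (46 - 22.3)²/22.3 + (55 - 47.8)²/47.8 + (8 - 9.4)²/9.4 + (48 - 77.5)²/77.5
   = 25.188 + 1.085 + 0.209 + 11.229
   = 37.71
p-value < 0.0001

Since p-value < α = 0.05, we reject H₀.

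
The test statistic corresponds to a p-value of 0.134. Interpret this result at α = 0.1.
Since p = 0.134 > α = 0.1, fail to reject H₀.
There is insufficient evidence to reject the null hypothesis; the result is not statistically significant at the 0.1 level.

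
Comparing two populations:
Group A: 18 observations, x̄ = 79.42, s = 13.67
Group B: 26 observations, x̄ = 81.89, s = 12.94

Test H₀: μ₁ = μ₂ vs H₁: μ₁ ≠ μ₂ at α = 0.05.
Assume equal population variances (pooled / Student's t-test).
Student's two-sample t-test (equal variances):
H₀: μ₁ = μ₂
H₁: μ₁ ≠ μ₂
df = n₁ + n₂ - 2 = 42
Pooled variance s_p² = [(n₁-1)s₁² + (n₂-1)s₂²] / (n₁ + n₂ - 2) = [(17)(13.67²) + (25)(12.94²)] / 42 = 175.3062
SE = √(s_p²(1/n₁ + 1/n₂)) = √(175.3062 × (1/18 + 1/26)) = 4.0598
t = (x̄₁ - x̄₂) / SE = (79.42 - 81.89) / 4.0598 = -2.47 / 4.0598 = -0.608
p-value = 0.5462

Since p-value > α = 0.05, we fail to reject H₀.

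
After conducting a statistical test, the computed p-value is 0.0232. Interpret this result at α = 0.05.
Since p = 0.0232 < α = 0.05, reject H₀.
There is sufficient evidence to reject the null hypothesis; the result is statistically significant at the 0.05 level.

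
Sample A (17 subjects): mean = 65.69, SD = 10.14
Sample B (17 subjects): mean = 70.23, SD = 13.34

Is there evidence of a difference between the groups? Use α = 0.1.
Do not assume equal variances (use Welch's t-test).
Welch's two-sample t-test:
H₀: μ₁ = μ₂
H₁: μ₁ ≠ μ₂
s₁²/n₁ = 10.14²/17 = 6.0482,  s₂²/n₂ = 13.34²/17 = 10.4680
SE = √(s₁²/n₁ + s₂²/n₂) = √(6.0482 + 10.4680) = 4.0640
df (Welch-Satterthwaite) = (s₁²/n₁ + s₂²/n₂)² / [(s₁²/n₁)²/(n₁-1) + (s₂²/n₂)²/(n₂-1)] ≈ 29.86
t = (x̄₁ - x̄₂) / SE = (65.69 - 70.23) / 4.0640 = -4.54 / 4.0640 = -1.117
p-value = 0.2728

Since p-value > α = 0.1, we fail to reject H₀.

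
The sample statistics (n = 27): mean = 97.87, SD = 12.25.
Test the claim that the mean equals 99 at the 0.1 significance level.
One-sample t-test:
H₀: μ = 99
H₁: μ ≠ 99
df = n - 1 = 26
t = (x̄ - μ₀) / (s/√n) = (97.87 - 99) / (12.25/√27) = -0.479
p-value = 0.6357

Since p-value > α = 0.1, we fail to reject H₀.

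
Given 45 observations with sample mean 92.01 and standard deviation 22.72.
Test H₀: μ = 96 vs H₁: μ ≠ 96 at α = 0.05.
One-sample t-test:
H₀: μ = 96
H₁: μ ≠ 96
df = n - 1 = 44
t = (x̄ - μ₀) / (s/√n) = (92.01 - 96) / (22.72/√45) = -1.178
p-value = 0.2451

Since p-value > α = 0.05, we fail to reject H₀.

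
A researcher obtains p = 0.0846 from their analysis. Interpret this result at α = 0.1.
Since p = 0.0846 < α = 0.1, reject H₀.
There is sufficient evidence to reject the null hypothesis; the result is statistically significant at the 0.1 level.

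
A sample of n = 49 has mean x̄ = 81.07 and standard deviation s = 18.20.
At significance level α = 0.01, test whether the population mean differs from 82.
One-sample t-test:
H₀: μ = 82
H₁: μ ≠ 82
df = n - 1 = 48
t = (x̄ - μ₀) / (s/√n) = (81.07 - 82) / (18.20/√49) = -0.358
p-value = 0.7221

Since p-value > α = 0.01, we fail to reject H₀.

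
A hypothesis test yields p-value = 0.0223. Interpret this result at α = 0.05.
Since p = 0.0223 < α = 0.05, reject H₀.
There is sufficient evidence to reject the null hypothesis; the result is statistically significant at the 0.05 level.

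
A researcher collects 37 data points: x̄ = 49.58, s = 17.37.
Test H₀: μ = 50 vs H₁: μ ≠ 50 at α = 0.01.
One-sample t-test:
H₀: μ = 50
H₁: μ ≠ 50
df = n - 1 = 36
t = (x̄ - μ₀) / (s/√n) = (49.58 - 50) / (17.37/√37) = -0.147
p-value = 0.8839

Since p-value > α = 0.01, we fail to reject H₀.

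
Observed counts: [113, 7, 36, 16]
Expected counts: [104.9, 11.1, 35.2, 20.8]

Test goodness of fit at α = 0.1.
Chi-square goodness of fit test:
H₀: observed counts match expected distribution
H₁: observed counts differ from expected distribution
df = k - 1 = 3
χ² = Σ(O - E)²/E
   = (113 - 104.9)²/104.9 + (7 - 11.1)²/11.1 + (36 - 35.2)²/35.2 + (16 - 20.8)²/20.8
   = 0.625 + 1.514 + 0.018 + 1.108
   = 3.27
p-value = 0.3524

Since p-value > α = 0.1, we fail to reject H₀.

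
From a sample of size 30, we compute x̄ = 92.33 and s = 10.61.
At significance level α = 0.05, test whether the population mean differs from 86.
One-sample t-test:
H₀: μ = 86
H₁: μ ≠ 86
df = n - 1 = 29
t = (x̄ - μ₀) / (s/√n) = (92.33 - 86) / (10.61/√30) = 3.268
p-value = 0.0028

Since p-value < α = 0.05, we reject H₀.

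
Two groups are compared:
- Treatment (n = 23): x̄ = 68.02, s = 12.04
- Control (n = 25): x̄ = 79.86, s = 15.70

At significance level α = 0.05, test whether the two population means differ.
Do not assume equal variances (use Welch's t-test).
Welch's two-sample t-test:
H₀: μ₁ = μ₂
H₁: μ₁ ≠ μ₂
s₁²/n₁ = 12.04²/23 = 6.3027,  s₂²/n₂ = 15.70²/25 = 9.8596
SE = √(s₁²/n₁ + s₂²/n₂) = √(6.3027 + 9.8596) = 4.0202
df (Welch-Satterthwaite) = (s₁²/n₁ + s₂²/n₂)² / [(s₁²/n₁)²/(n₁-1) + (s₂²/n₂)²/(n₂-1)] ≈ 44.61
t = (x̄₁ - x̄₂) / SE = (68.02 - 79.86) / 4.0202 = -11.84 / 4.0202 = -2.945
p-value = 0.0051

Since p-value < α = 0.05, we reject H₀.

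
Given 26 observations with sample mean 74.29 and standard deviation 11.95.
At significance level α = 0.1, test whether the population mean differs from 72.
One-sample t-test:
H₀: μ = 72
H₁: μ ≠ 72
df = n - 1 = 25
t = (x̄ - μ₀) / (s/√n) = (74.29 - 72) / (11.95/√26) = 0.977
p-value = 0.3379

Since p-value > α = 0.1, we fail to reject H₀.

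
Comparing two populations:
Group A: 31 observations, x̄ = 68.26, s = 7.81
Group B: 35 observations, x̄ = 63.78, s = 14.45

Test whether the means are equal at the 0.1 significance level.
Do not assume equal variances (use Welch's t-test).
Welch's two-sample t-test:
H₀: μ₁ = μ₂
H₁: μ₁ ≠ μ₂
s₁²/n₁ = 7.81²/31 = 1.9676,  s₂²/n₂ = 14.45²/35 = 5.9658
SE = √(s₁²/n₁ + s₂²/n₂) = √(1.9676 + 5.9658) = 2.8166
df (Welch-Satterthwaite) = (s₁²/n₁ + s₂²/n₂)² / [(s₁²/n₁)²/(n₁-1) + (s₂²/n₂)²/(n₂-1)] ≈ 53.53
t = (x̄₁ - x̄₂) / SE = (68.26 - 63.78) / 2.8166 = 4.48 / 2.8166 = 1.591
p-value = 0.1176

Since p-value > α = 0.1, we fail to reject H₀.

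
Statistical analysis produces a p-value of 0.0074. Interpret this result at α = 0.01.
Since p = 0.0074 < α = 0.01, reject H₀.
There is sufficient evidence to reject the null hypothesis; the result is statistically significant at the 0.01 level.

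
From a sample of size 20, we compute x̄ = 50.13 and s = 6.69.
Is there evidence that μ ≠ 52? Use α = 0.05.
One-sample t-test:
H₀: μ = 52
H₁: μ ≠ 52
df = n - 1 = 19
t = (x̄ - μ₀) / (s/√n) = (50.13 - 52) / (6.69/√20) = -1.250
p-value = 0.2265

Since p-value > α = 0.05, we fail to reject H₀.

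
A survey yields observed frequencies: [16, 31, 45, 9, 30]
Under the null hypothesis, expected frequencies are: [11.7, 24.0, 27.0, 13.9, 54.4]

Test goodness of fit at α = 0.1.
Chi-square goodness of fit test:
H₀: observed counts match expected distribution
H₁: observed counts differ from expected distribution
df = k - 1 = 4
χ² = Σ(O - E)²/E
   = (16 - 11.7)²/11.7 + (31 - 24.0)²/24.0 + (45 - 27.0)²/27.0 + (9 - 13.9)²/13.9 + (30 - 54.4)²/54.4
   = 1.580 + 2.042 + 12.000 + 1.727 + 10.944
   = 28.29
p-value < 0.0001

Since p-value < α = 0.1, we reject H₀.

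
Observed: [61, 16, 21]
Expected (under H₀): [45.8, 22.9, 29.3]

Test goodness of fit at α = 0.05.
Chi-square goodness of fit test:
H₀: observed counts match expected distribution
H₁: observed counts differ from expected distribution
df = k - 1 = 2
χ² = Σ(O - E)²/E
   = (61 - 45.8)²/45.8 + (16 - 22.9)²/22.9 + (21 - 29.3)²/29.3
   = 5.045 + 2.079 + 2.351
   = 9.47
p-value = 0.0088

Since p-value < α = 0.05, we reject H₀.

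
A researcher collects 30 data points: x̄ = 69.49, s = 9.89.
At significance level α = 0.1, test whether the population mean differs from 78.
One-sample t-test:
H₀: μ = 78
H₁: μ ≠ 78
df = n - 1 = 29
t = (x̄ - μ₀) / (s/√n) = (69.49 - 78) / (9.89/√30) = -4.713
p-value = 0.0001

Since p-value < α = 0.1, we reject H₀.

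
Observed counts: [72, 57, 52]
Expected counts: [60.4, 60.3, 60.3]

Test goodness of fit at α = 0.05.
Chi-square goodness of fit test:
H₀: observed counts match expected distribution
H₁: observed counts differ from expected distribution
df = k - 1 = 2
χ² = Σ(O - E)²/E
   = (72 - 60.4)²/60.4 + (57 - 60.3)²/60.3 + (52 - 60.3)²/60.3
   = 2.228 + 0.181 + 1.142
   = 3.55
p-value = 0.1694

Since p-value > α = 0.05, we fail to reject H₀.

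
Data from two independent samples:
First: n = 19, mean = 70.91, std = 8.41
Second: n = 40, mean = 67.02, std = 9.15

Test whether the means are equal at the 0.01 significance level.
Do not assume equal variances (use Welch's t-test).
Welch's two-sample t-test:
H₀: μ₁ = μ₂
H₁: μ₁ ≠ μ₂
s₁²/n₁ = 8.41²/19 = 3.7225,  s₂²/n₂ = 9.15²/40 = 2.0931
SE = √(s₁²/n₁ + s₂²/n₂) = √(3.7225 + 2.0931) = 2.4116
df (Welch-Satterthwaite) = (s₁²/n₁ + s₂²/n₂)² / [(s₁²/n₁)²/(n₁-1) + (s₂²/n₂)²/(n₂-1)] ≈ 38.34
t = (x̄₁ - x̄₂) / SE = (70.91 - 67.02) / 2.4116 = 3.89 / 2.4116 = 1.613
p-value = 0.1149

Since p-value > α = 0.01, we fail to reject H₀.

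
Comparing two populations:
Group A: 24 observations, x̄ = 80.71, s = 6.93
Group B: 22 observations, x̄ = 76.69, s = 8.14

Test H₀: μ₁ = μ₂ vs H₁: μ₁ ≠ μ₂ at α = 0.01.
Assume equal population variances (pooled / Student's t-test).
Student's two-sample t-test (equal variances):
H₀: μ₁ = μ₂
H₁: μ₁ ≠ μ₂
df = n₁ + n₂ - 2 = 44
Pooled variance s_p² = [(n₁-1)s₁² + (n₂-1)s₂²] / (n₁ + n₂ - 2) = [(23)(6.93²) + (21)(8.14²)] / 44 = 56.7278
SE = √(s_p²(1/n₁ + 1/n₂)) = √(56.7278 × (1/24 + 1/22)) = 2.2231
t = (x̄₁ - x̄₂) / SE = (80.71 - 76.69) / 2.2231 = 4.02 / 2.2231 = 1.808
p-value = 0.0774

Since p-value > α = 0.01, we fail to reject H₀.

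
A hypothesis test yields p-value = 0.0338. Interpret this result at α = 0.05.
Since p = 0.0338 < α = 0.05, reject H₀.
There is sufficient evidence to reject the null hypothesis; the result is statistically significant at the 0.05 level.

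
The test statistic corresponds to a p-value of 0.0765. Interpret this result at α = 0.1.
Since p = 0.0765 < α = 0.1, reject H₀.
There is sufficient evidence to reject the null hypothesis; the result is statistically significant at the 0.1 level.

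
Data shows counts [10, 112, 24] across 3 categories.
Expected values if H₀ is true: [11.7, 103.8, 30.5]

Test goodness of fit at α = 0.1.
Chi-square goodness of fit test:
H₀: observed counts match expected distribution
H₁: observed counts differ from expected distribution
df = k - 1 = 2
χ² = Σ(O - E)²/E
   = (10 - 11.7)²/11.7 + (112 - 103.8)²/103.8 + (24 - 30.5)²/30.5
   = 0.247 + 0.648 + 1.385
   = 2.28
p-value = 0.3198

Since p-value > α = 0.1, we fail to reject H₀.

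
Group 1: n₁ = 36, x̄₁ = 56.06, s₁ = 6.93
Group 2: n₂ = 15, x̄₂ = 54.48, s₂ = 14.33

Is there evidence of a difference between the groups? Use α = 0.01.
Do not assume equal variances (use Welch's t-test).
Welch's two-sample t-test:
H₀: μ₁ = μ₂
H₁: μ₁ ≠ μ₂
s₁²/n₁ = 6.93²/36 = 1.3340,  s₂²/n₂ = 14.33²/15 = 13.6899
SE = √(s₁²/n₁ + s₂²/n₂) = √(1.3340 + 13.6899) = 3.8761
df (Welch-Satterthwaite) = (s₁²/n₁ + s₂²/n₂)² / [(s₁²/n₁)²/(n₁-1) + (s₂²/n₂)²/(n₂-1)] ≈ 16.80
t = (x̄₁ - x̄₂) / SE = (56.06 - 54.48) / 3.8761 = 1.58 / 3.8761 = 0.408
p-value = 0.6887

Since p-value > α = 0.01, we fail to reject H₀.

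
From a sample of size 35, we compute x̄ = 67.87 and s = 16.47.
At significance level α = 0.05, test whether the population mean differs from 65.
One-sample t-test:
H₀: μ = 65
H₁: μ ≠ 65
df = n - 1 = 34
t = (x̄ - μ₀) / (s/√n) = (67.87 - 65) / (16.47/√35) = 1.031
p-value = 0.3099

Since p-value > α = 0.05, we fail to reject H₀.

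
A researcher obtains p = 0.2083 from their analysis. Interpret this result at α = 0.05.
Since p = 0.2083 > α = 0.05, fail to reject H₀.
There is insufficient evidence to reject the null hypothesis; the result is not statistically significant at the 0.05 level.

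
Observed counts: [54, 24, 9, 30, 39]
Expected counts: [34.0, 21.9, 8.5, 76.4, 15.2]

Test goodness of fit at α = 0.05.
Chi-square goodness of fit test:
H₀: observed counts match expected distribution
H₁: observed counts differ from expected distribution
df = k - 1 = 4
χ² = Σ(O - E)²/E
   = (54 - 34.0)²/34.0 + (24 - 21.9)²/21.9 + (9 - 8.5)²/8.5 + (30 - 76.4)²/76.4 + (39 - 15.2)²/15.2
   = 11.765 + 0.201 + 0.029 + 28.180 + 37.266
   = 77.44
p-value < 0.0001

Since p-value < α = 0.05, we reject H₀.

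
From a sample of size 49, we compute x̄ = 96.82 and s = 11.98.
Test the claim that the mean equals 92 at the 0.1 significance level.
One-sample t-test:
H₀: μ = 92
H₁: μ ≠ 92
df = n - 1 = 48
t = (x̄ - μ₀) / (s/√n) = (96.82 - 92) / (11.98/√49) = 2.816
p-value = 0.0070

Since p-value < α = 0.1, we reject H₀.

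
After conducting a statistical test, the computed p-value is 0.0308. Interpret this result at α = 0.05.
Since p = 0.0308 < α = 0.05, reject H₀.
There is sufficient evidence to reject the null hypothesis; the result is statistically significant at the 0.05 level.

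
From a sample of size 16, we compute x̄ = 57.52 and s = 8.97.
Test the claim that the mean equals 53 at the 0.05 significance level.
One-sample t-test:
H₀: μ = 53
H₁: μ ≠ 53
df = n - 1 = 15
t = (x̄ - μ₀) / (s/√n) = (57.52 - 53) / (8.97/√16) = 2.016
p-value = 0.0621

Since p-value > α = 0.05, we fail to reject H₀.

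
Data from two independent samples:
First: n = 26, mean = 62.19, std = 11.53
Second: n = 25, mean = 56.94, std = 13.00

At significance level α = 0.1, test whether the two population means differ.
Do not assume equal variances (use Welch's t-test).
Welch's two-sample t-test:
H₀: μ₁ = μ₂
H₁: μ₁ ≠ μ₂
s₁²/n₁ = 11.53²/26 = 5.1131,  s₂²/n₂ = 13.00²/25 = 6.7600
SE = √(s₁²/n₁ + s₂²/n₂) = √(5.1131 + 6.7600) = 3.4457
df (Welch-Satterthwaite) = (s₁²/n₁ + s₂²/n₂)² / [(s₁²/n₁)²/(n₁-1) + (s₂²/n₂)²/(n₂-1)] ≈ 47.79
t = (x̄₁ - x̄₂) / SE = (62.19 - 56.94) / 3.4457 = 5.25 / 3.4457 = 1.524
p-value = 0.1342

Since p-value > α = 0.1, we fail to reject H₀.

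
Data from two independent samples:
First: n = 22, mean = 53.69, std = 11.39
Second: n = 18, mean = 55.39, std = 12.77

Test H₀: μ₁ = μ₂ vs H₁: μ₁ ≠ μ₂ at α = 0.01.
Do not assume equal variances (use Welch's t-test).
Welch's two-sample t-test:
H₀: μ₁ = μ₂
H₁: μ₁ ≠ μ₂
s₁²/n₁ = 11.39²/22 = 5.8969,  s₂²/n₂ = 12.77²/18 = 9.0596
SE = √(s₁²/n₁ + s₂²/n₂) = √(5.8969 + 9.0596) = 3.8674
df (Welch-Satterthwaite) = (s₁²/n₁ + s₂²/n₂)² / [(s₁²/n₁)²/(n₁-1) + (s₂²/n₂)²/(n₂-1)] ≈ 34.50
t = (x̄₁ - x̄₂) / SE = (53.69 - 55.39) / 3.8674 = -1.70 / 3.8674 = -0.440
p-value = 0.6630

Since p-value > α = 0.01, we fail to reject H₀.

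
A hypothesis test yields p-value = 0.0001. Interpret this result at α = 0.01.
Since p = 0.0001 < α = 0.01, reject H₀.
There is sufficient evidence to reject the null hypothesis; the result is statistically significant at the 0.01 level.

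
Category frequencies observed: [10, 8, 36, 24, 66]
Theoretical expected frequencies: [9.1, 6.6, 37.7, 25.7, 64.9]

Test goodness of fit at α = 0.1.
Chi-square goodness of fit test:
H₀: observed counts match expected distribution
H₁: observed counts differ from expected distribution
df = k - 1 = 4
χ² = Σ(O - E)²/E
   = (10 - 9.1)²/9.1 + (8 - 6.6)²/6.6 + (36 - 37.7)²/37.7 + (24 - 25.7)²/25.7 + (66 - 64.9)²/64.9
   = 0.089 + 0.297 + 0.077 + 0.112 + 0.019
   = 0.59
p-value = 0.9638

Since p-value > α = 0.1, we fail to reject H₀.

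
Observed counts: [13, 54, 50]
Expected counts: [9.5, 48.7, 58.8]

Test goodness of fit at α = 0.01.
Chi-square goodness of fit test:
H₀: observed counts match expected distribution
H₁: observed counts differ from expected distribution
df = k - 1 = 2
χ² = Σ(O - E)²/E
   = (13 - 9.5)²/9.5 + (54 - 48.7)²/48.7 + (50 - 58.8)²/58.8
   = 1.289 + 0.577 + 1.317
   = 3.18
p-value = 0.2036

Since p-value > α = 0.01, we fail to reject H₀.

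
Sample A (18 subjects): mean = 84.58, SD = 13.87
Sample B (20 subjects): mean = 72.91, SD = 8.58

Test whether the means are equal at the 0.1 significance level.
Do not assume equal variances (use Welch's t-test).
Welch's two-sample t-test:
H₀: μ₁ = μ₂
H₁: μ₁ ≠ μ₂
s₁²/n₁ = 13.87²/18 = 10.6876,  s₂²/n₂ = 8.58²/20 = 3.6808
SE = √(s₁²/n₁ + s₂²/n₂) = √(10.6876 + 3.6808) = 3.7906
df (Welch-Satterthwaite) = (s₁²/n₁ + s₂²/n₂)² / [(s₁²/n₁)²/(n₁-1) + (s₂²/n₂)²/(n₂-1)] ≈ 27.78
t = (x̄₁ - x̄₂) / SE = (84.58 - 72.91) / 3.7906 = 11.67 / 3.7906 = 3.079
p-value = 0.0046

Since p-value < α = 0.1, we reject H₀.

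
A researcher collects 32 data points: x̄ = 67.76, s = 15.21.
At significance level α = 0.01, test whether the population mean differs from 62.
One-sample t-test:
H₀: μ = 62
H₁: μ ≠ 62
df = n - 1 = 31
t = (x̄ - μ₀) / (s/√n) = (67.76 - 62) / (15.21/√32) = 2.142
p-value = 0.0401

Since p-value > α = 0.01, we fail to reject H₀.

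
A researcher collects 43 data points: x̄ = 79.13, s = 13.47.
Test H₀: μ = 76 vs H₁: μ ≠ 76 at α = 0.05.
One-sample t-test:
H₀: μ = 76
H₁: μ ≠ 76
df = n - 1 = 42
t = (x̄ - μ₀) / (s/√n) = (79.13 - 76) / (13.47/√43) = 1.524
p-value = 0.1351

Since p-value > α = 0.05, we fail to reject H₀.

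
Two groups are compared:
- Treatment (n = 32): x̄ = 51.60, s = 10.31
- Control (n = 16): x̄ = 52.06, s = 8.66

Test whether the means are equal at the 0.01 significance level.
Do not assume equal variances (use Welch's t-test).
Welch's two-sample t-test:
H₀: μ₁ = μ₂
H₁: μ₁ ≠ μ₂
s₁²/n₁ = 10.31²/32 = 3.3218,  s₂²/n₂ = 8.66²/16 = 4.6872
SE = √(s₁²/n₁ + s₂²/n₂) = √(3.3218 + 4.6872) = 2.8300
df (Welch-Satterthwaite) = (s₁²/n₁ + s₂²/n₂)² / [(s₁²/n₁)²/(n₁-1) + (s₂²/n₂)²/(n₂-1)] ≈ 35.23
t = (x̄₁ - x̄₂) / SE = (51.60 - 52.06) / 2.8300 = -0.46 / 2.8300 = -0.163
p-value = 0.8718

Since p-value > α = 0.01, we fail to reject H₀.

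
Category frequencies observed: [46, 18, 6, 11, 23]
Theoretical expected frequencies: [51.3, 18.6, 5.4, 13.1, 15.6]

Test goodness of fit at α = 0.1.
Chi-square goodness of fit test:
H₀: observed counts match expected distribution
H₁: observed counts differ from expected distribution
df = k - 1 = 4
χ² = Σ(O - E)²/E
   = (46 - 51.3)²/51.3 + (18 - 18.6)²/18.6 + (6 - 5.4)²/5.4 + (11 - 13.1)²/13.1 + (23 - 15.6)²/15.6
   = 0.548 + 0.019 + 0.067 + 0.337 + 3.510
   = 4.48
p-value = 0.3449

Since p-value > α = 0.1, we fail to reject H₀.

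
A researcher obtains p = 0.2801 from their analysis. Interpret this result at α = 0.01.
Since p = 0.2801 > α = 0.01, fail to reject H₀.
There is insufficient evidence to reject the null hypothesis; the result is not statistically significant at the 0.01 level.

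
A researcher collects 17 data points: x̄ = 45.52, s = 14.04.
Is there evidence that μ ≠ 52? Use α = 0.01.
One-sample t-test:
H₀: μ = 52
H₁: μ ≠ 52
df = n - 1 = 16
t = (x̄ - μ₀) / (s/√n) = (45.52 - 52) / (14.04/√17) = -1.903
p-value = 0.0752

Since p-value > α = 0.01, we fail to reject H₀.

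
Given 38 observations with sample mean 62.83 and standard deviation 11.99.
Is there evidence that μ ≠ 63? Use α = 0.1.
One-sample t-test:
H₀: μ = 63
H₁: μ ≠ 63
df = n - 1 = 37
t = (x̄ - μ₀) / (s/√n) = (62.83 - 63) / (11.99/√38) = -0.087
p-value = 0.9308

Since p-value > α = 0.1, we fail to reject H₀.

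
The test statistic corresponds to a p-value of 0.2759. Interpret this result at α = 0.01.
Since p = 0.2759 > α = 0.01, fail to reject H₀.
There is insufficient evidence to reject the null hypothesis; the result is not statistically significant at the 0.01 level.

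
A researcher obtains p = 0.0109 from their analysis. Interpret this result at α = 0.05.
Since p = 0.0109 < α = 0.05, reject H₀.
There is sufficient evidence to reject the null hypothesis; the result is statistically significant at the 0.05 level.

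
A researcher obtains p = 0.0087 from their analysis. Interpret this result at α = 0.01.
Since p = 0.0087 < α = 0.01, reject H₀.
There is sufficient evidence to reject the null hypothesis; the result is statistically significant at the 0.01 level.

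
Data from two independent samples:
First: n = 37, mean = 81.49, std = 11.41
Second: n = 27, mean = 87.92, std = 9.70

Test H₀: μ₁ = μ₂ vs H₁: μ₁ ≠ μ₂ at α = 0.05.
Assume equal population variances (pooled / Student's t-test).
Student's two-sample t-test (equal variances):
H₀: μ₁ = μ₂
H₁: μ₁ ≠ μ₂
df = n₁ + n₂ - 2 = 62
Pooled variance s_p² = [(n₁-1)s₁² + (n₂-1)s₂²] / (n₁ + n₂ - 2) = [(36)(11.41²) + (26)(9.70²)] / 62 = 115.0502
SE = √(s_p²(1/n₁ + 1/n₂)) = √(115.0502 × (1/37 + 1/27)) = 2.7149
t = (x̄₁ - x̄₂) / SE = (81.49 - 87.92) / 2.7149 = -6.43 / 2.7149 = -2.368
p-value = 0.0210

Since p-value < α = 0.05, we reject H₀.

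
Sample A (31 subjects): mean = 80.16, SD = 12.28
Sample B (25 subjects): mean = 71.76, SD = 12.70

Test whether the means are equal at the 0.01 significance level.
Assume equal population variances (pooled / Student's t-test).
Student's two-sample t-test (equal variances):
H₀: μ₁ = μ₂
H₁: μ₁ ≠ μ₂
df = n₁ + n₂ - 2 = 54
Pooled variance s_p² = [(n₁-1)s₁² + (n₂-1)s₂²] / (n₁ + n₂ - 2) = [(30)(12.28²) + (24)(12.70²)] / 54 = 155.4613
SE = √(s_p²(1/n₁ + 1/n₂)) = √(155.4613 × (1/31 + 1/25)) = 3.3516
t = (x̄₁ - x̄₂) / SE = (80.16 - 71.76) / 3.3516 = 8.40 / 3.3516 = 2.506
p-value = 0.0152

Since p-value > α = 0.01, we fail to reject H₀.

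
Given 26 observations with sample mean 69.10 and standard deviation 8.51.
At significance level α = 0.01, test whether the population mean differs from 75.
One-sample t-test:
H₀: μ = 75
H₁: μ ≠ 75
df = n - 1 = 25
t = (x̄ - μ₀) / (s/√n) = (69.10 - 75) / (8.51/√26) = -3.535
p-value = 0.0016

Since p-value < α = 0.01, we reject H₀.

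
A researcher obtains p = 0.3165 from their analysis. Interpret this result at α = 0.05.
Since p = 0.3165 > α = 0.05, fail to reject H₀.
There is insufficient evidence to reject the null hypothesis; the result is not statistically significant at the 0.05 level.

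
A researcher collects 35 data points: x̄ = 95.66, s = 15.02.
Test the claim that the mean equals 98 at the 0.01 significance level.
One-sample t-test:
H₀: μ = 98
H₁: μ ≠ 98
df = n - 1 = 34
t = (x̄ - μ₀) / (s/√n) = (95.66 - 98) / (15.02/√35) = -0.922
p-value = 0.3632

Since p-value > α = 0.01, we fail to reject H₀.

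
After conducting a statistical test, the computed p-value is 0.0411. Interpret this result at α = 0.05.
Since p = 0.0411 < α = 0.05, reject H₀.
There is sufficient evidence to reject the null hypothesis; the result is statistically significant at the 0.05 level.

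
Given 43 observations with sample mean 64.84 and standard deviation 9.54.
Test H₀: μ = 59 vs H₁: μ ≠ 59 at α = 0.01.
One-sample t-test:
H₀: μ = 59
H₁: μ ≠ 59
df = n - 1 = 42
t = (x̄ - μ₀) / (s/√n) = (64.84 - 59) / (9.54/√43) = 4.014
p-value = 0.0002

Since p-value < α = 0.01, we reject H₀.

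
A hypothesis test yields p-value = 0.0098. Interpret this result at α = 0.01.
Since p = 0.0098 < α = 0.01, reject H₀.
There is sufficient evidence to reject the null hypothesis; the result is statistically significant at the 0.01 level.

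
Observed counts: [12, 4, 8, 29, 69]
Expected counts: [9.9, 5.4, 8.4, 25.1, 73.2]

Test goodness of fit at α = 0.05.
Chi-square goodness of fit test:
H₀: observed counts match expected distribution
H₁: observed counts differ from expected distribution
df = k - 1 = 4
χ² = Σ(O - E)²/E
   = (12 - 9.9)²/9.9 + (4 - 5.4)²/5.4 + (8 - 8.4)²/8.4 + (29 - 25.1)²/25.1 + (69 - 73.2)²/73.2
   = 0.445 + 0.363 + 0.019 + 0.606 + 0.241
   = 1.67
p-value = 0.7954

Since p-value > α = 0.05, we fail to reject H₀.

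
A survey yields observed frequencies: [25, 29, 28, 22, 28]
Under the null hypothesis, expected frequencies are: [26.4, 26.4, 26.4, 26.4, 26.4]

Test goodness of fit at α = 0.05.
Chi-square goodness of fit test:
H₀: observed counts match expected distribution
H₁: observed counts differ from expected distribution
df = k - 1 = 4
χ² = Σ(O - E)²/E
   = (25 - 26.4)²/26.4 + (29 - 26.4)²/26.4 + (28 - 26.4)²/26.4 + (22 - 26.4)²/26.4 + (28 - 26.4)²/26.4
   = 0.074 + 0.256 + 0.097 + 0.733 + 0.097
   = 1.26
p-value = 0.8685

Since p-value > α = 0.05, we fail to reject H₀.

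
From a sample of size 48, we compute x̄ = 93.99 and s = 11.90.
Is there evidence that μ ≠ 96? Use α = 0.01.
One-sample t-test:
H₀: μ = 96
H₁: μ ≠ 96
df = n - 1 = 47
t = (x̄ - μ₀) / (s/√n) = (93.99 - 96) / (11.90/√48) = -1.170
p-value = 0.2478

Since p-value > α = 0.01, we fail to reject H₀.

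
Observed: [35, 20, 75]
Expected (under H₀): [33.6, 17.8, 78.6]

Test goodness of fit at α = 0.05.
Chi-square goodness of fit test:
H₀: observed counts match expected distribution
H₁: observed counts differ from expected distribution
df = k - 1 = 2
χ² = Σ(O - E)²/E
   = (35 - 33.6)²/33.6 + (20 - 17.8)²/17.8 + (75 - 78.6)²/78.6
   = 0.058 + 0.272 + 0.165
   = 0.50
p-value = 0.7807

Since p-value > α = 0.05, we fail to reject H₀.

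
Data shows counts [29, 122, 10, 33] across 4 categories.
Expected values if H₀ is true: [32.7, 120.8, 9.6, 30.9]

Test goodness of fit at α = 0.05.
Chi-square goodness of fit test:
H₀: observed counts match expected distribution
H₁: observed counts differ from expected distribution
df = k - 1 = 3
χ² = Σ(O - E)²/E
   = (29 - 32.7)²/32.7 + (122 - 120.8)²/120.8 + (10 - 9.6)²/9.6 + (33 - 30.9)²/30.9
   = 0.419 + 0.012 + 0.017 + 0.143
   = 0.59
p-value = 0.8987

Since p-value > α = 0.05, we fail to reject H₀.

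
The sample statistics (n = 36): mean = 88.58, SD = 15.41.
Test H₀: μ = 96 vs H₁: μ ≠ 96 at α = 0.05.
One-sample t-test:
H₀: μ = 96
H₁: μ ≠ 96
df = n - 1 = 35
t = (x̄ - μ₀) / (s/√n) = (88.58 - 96) / (15.41/√36) = -2.889
p-value = 0.0066

Since p-value < α = 0.05, we reject H₀.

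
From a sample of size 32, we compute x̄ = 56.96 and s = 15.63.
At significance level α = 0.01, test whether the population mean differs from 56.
One-sample t-test:
H₀: μ = 56
H₁: μ ≠ 56
df = n - 1 = 31
t = (x̄ - μ₀) / (s/√n) = (56.96 - 56) / (15.63/√32) = 0.347
p-value = 0.7306

Since p-value > α = 0.01, we fail to reject H₀.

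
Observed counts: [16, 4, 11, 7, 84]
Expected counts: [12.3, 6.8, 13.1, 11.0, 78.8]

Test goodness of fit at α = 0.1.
Chi-square goodness of fit test:
H₀: observed counts match expected distribution
H₁: observed counts differ from expected distribution
df = k - 1 = 4
χ² = Σ(O - E)²/E
   = (16 - 12.3)²/12.3 + (4 - 6.8)²/6.8 + (11 - 13.1)²/13.1 + (7 - 11.0)²/11.0 + (84 - 78.8)²/78.8
   = 1.113 + 1.153 + 0.337 + 1.455 + 0.343
   = 4.40
p-value = 0.3545

Since p-value > α = 0.1, we fail to reject H₀.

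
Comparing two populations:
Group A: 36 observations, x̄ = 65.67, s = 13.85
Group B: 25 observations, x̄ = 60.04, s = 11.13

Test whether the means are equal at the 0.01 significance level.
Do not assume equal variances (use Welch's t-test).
Welch's two-sample t-test:
H₀: μ₁ = μ₂
H₁: μ₁ ≠ μ₂
s₁²/n₁ = 13.85²/36 = 5.3284,  s₂²/n₂ = 11.13²/25 = 4.9551
SE = √(s₁²/n₁ + s₂²/n₂) = √(5.3284 + 4.9551) = 3.2068
df (Welch-Satterthwaite) = (s₁²/n₁ + s₂²/n₂)² / [(s₁²/n₁)²/(n₁-1) + (s₂²/n₂)²/(n₂-1)] ≈ 57.65
t = (x̄₁ - x̄₂) / SE = (65.67 - 60.04) / 3.2068 = 5.63 / 3.2068 = 1.756
p-value = 0.0845

Since p-value > α = 0.01, we fail to reject H₀.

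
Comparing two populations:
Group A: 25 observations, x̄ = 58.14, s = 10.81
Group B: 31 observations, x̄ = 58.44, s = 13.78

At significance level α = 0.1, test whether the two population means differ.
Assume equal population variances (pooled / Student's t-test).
Student's two-sample t-test (equal variances):
H₀: μ₁ = μ₂
H₁: μ₁ ≠ μ₂
df = n₁ + n₂ - 2 = 54
Pooled variance s_p² = [(n₁-1)s₁² + (n₂-1)s₂²] / (n₁ + n₂ - 2) = [(24)(10.81²) + (30)(13.78²)] / 54 = 157.4296
SE = √(s_p²(1/n₁ + 1/n₂)) = √(157.4296 × (1/25 + 1/31)) = 3.3728
t = (x̄₁ - x̄₂) / SE = (58.14 - 58.44) / 3.3728 = -0.30 / 3.3728 = -0.089
p-value = 0.9295

Since p-value > α = 0.1, we fail to reject H₀.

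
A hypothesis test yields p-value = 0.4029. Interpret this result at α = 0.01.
Since p = 0.4029 > α = 0.01, fail to reject H₀.
There is insufficient evidence to reject the null hypothesis; the result is not statistically significant at the 0.01 level.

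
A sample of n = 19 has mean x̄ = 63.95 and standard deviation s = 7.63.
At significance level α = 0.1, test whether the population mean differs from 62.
One-sample t-test:
H₀: μ = 62
H₁: μ ≠ 62
df = n - 1 = 18
t = (x̄ - μ₀) / (s/√n) = (63.95 - 62) / (7.63/√19) = 1.114
p-value = 0.2799

Since p-value > α = 0.1, we fail to reject H₀.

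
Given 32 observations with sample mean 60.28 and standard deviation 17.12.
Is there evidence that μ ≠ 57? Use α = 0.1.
One-sample t-test:
H₀: μ = 57
H₁: μ ≠ 57
df = n - 1 = 31
t = (x̄ - μ₀) / (s/√n) = (60.28 - 57) / (17.12/√32) = 1.084
p-value = 0.2868

Since p-value > α = 0.1, we fail to reject H₀.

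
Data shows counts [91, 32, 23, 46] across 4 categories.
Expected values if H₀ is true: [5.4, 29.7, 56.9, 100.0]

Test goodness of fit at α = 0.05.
Chi-square goodness of fit test:
H₀: observed counts match expected distribution
H₁: observed counts differ from expected distribution
df = k - 1 = 3
χ² = Σ(O - E)²/E
   = (91 - 5.4)²/5.4 + (32 - 29.7)²/29.7 + (23 - 56.9)²/56.9 + (46 - 100.0)²/100.0
   = 1356.919 + 0.178 + 20.197 + 29.160
   = 1406.45
p-value < 0.0001

Since p-value < α = 0.05, we reject H₀.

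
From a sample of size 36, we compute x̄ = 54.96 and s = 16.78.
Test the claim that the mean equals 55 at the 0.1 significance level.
One-sample t-test:
H₀: μ = 55
H₁: μ ≠ 55
df = n - 1 = 35
t = (x̄ - μ₀) / (s/√n) = (54.96 - 55) / (16.78/√36) = -0.014
p-value = 0.9887

Since p-value > α = 0.1, we fail to reject H₀.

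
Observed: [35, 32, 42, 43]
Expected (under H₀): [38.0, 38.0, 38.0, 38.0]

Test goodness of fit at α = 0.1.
Chi-square goodness of fit test:
H₀: observed counts match expected distribution
H₁: observed counts differ from expected distribution
df = k - 1 = 3
χ² = Σ(O - E)²/E
   = (35 - 38.0)²/38.0 + (32 - 38.0)²/38.0 + (42 - 38.0)²/38.0 + (43 - 38.0)²/38.0
   = 0.237 + 0.947 + 0.421 + 0.658
   = 2.26
p-value = 0.5196

Since p-value > α = 0.1, we fail to reject H₀.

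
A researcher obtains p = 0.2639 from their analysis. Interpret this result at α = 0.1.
Since p = 0.2639 > α = 0.1, fail to reject H₀.
There is insufficient evidence to reject the null hypothesis; the result is not statistically significant at the 0.1 level.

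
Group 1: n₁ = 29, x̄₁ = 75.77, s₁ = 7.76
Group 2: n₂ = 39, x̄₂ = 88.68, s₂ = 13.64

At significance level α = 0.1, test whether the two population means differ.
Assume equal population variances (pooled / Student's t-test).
Student's two-sample t-test (equal variances):
H₀: μ₁ = μ₂
H₁: μ₁ ≠ μ₂
df = n₁ + n₂ - 2 = 66
Pooled variance s_p² = [(n₁-1)s₁² + (n₂-1)s₂²] / (n₁ + n₂ - 2) = [(28)(7.76²) + (38)(13.64²)] / 66 = 132.6663
SE = √(s_p²(1/n₁ + 1/n₂)) = √(132.6663 × (1/29 + 1/39)) = 2.8243
t = (x̄₁ - x̄₂) / SE = (75.77 - 88.68) / 2.8243 = -12.91 / 2.8243 = -4.571
p-value < 0.0001

Since p-value < α = 0.1, we reject H₀.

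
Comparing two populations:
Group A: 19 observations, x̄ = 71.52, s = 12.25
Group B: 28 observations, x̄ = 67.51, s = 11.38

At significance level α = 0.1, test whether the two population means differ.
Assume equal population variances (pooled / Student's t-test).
Student's two-sample t-test (equal variances):
H₀: μ₁ = μ₂
H₁: μ₁ ≠ μ₂
df = n₁ + n₂ - 2 = 45
Pooled variance s_p² = [(n₁-1)s₁² + (n₂-1)s₂²] / (n₁ + n₂ - 2) = [(18)(12.25²) + (27)(11.38²)] / 45 = 137.7276
SE = √(s_p²(1/n₁ + 1/n₂)) = √(137.7276 × (1/19 + 1/28)) = 3.4882
t = (x̄₁ - x̄₂) / SE = (71.52 - 67.51) / 3.4882 = 4.01 / 3.4882 = 1.150
p-value = 0.2564

Since p-value > α = 0.1, we fail to reject H₀.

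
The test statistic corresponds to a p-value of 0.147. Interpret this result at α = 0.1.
Since p = 0.147 > α = 0.1, fail to reject H₀.
There is insufficient evidence to reject the null hypothesis; the result is not statistically significant at the 0.1 level.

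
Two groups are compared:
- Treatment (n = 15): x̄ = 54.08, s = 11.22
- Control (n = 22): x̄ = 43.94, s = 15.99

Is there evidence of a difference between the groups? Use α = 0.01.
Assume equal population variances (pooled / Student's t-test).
Student's two-sample t-test (equal variances):
H₀: μ₁ = μ₂
H₁: μ₁ ≠ μ₂
df = n₁ + n₂ - 2 = 35
Pooled variance s_p² = [(n₁-1)s₁² + (n₂-1)s₂²] / (n₁ + n₂ - 2) = [(14)(11.22²) + (21)(15.99²)] / 35 = 203.7634
SE = √(s_p²(1/n₁ + 1/n₂)) = √(203.7634 × (1/15 + 1/22)) = 4.7798
t = (x̄₁ - x̄₂) / SE = (54.08 - 43.94) / 4.7798 = 10.14 / 4.7798 = 2.121
p-value = 0.0410

Since p-value > α = 0.01, we fail to reject H₀.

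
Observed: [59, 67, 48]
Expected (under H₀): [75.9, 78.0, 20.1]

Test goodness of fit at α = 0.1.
Chi-square goodness of fit test:
H₀: observed counts match expected distribution
H₁: observed counts differ from expected distribution
df = k - 1 = 2
χ² = Σ(O - E)²/E
   = (59 - 75.9)²/75.9 + (67 - 78.0)²/78.0 + (48 - 20.1)²/20.1
   = 3.763 + 1.551 + 38.727
   = 44.04
p-value < 0.0001

Since p-value < α = 0.1, we reject H₀.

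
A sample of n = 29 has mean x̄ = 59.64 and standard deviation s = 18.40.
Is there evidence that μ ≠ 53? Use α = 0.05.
One-sample t-test:
H₀: μ = 53
H₁: μ ≠ 53
df = n - 1 = 28
t = (x̄ - μ₀) / (s/√n) = (59.64 - 53) / (18.40/√29) = 1.943
p-value = 0.0621

Since p-value > α = 0.05, we fail to reject H₀.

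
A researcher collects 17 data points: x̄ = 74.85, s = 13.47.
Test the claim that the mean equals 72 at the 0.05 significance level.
One-sample t-test:
H₀: μ = 72
H₁: μ ≠ 72
df = n - 1 = 16
t = (x̄ - μ₀) / (s/√n) = (74.85 - 72) / (13.47/√17) = 0.872
p-value = 0.3959

Since p-value > α = 0.05, we fail to reject H₀.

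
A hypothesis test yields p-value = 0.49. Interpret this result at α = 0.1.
Since p = 0.49 > α = 0.1, fail to reject H₀.
There is insufficient evidence to reject the null hypothesis; the result is not statistically significant at the 0.1 level.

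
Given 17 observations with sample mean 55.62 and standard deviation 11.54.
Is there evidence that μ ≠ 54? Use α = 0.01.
One-sample t-test:
H₀: μ = 54
H₁: μ ≠ 54
df = n - 1 = 16
t = (x̄ - μ₀) / (s/√n) = (55.62 - 54) / (11.54/√17) = 0.579
p-value = 0.5708

Since p-value > α = 0.01, we fail to reject H₀.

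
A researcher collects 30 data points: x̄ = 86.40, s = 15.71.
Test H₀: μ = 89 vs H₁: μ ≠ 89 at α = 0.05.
One-sample t-test:
H₀: μ = 89
H₁: μ ≠ 89
df = n - 1 = 29
t = (x̄ - μ₀) / (s/√n) = (86.40 - 89) / (15.71/√30) = -0.906
p-value = 0.3722

Since p-value > α = 0.05, we fail to reject H₀.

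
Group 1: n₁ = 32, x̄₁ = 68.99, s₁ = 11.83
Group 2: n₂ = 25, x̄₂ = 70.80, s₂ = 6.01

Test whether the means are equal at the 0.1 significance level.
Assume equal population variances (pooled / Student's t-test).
Student's two-sample t-test (equal variances):
H₀: μ₁ = μ₂
H₁: μ₁ ≠ μ₂
df = n₁ + n₂ - 2 = 55
Pooled variance s_p² = [(n₁-1)s₁² + (n₂-1)s₂²] / (n₁ + n₂ - 2) = [(31)(11.83²) + (24)(6.01²)] / 55 = 94.6418
SE = √(s_p²(1/n₁ + 1/n₂)) = √(94.6418 × (1/32 + 1/25)) = 2.5968
t = (x̄₁ - x̄₂) / SE = (68.99 - 70.80) / 2.5968 = -1.81 / 2.5968 = -0.697
p-value = 0.4887

Since p-value > α = 0.1, we fail to reject H₀.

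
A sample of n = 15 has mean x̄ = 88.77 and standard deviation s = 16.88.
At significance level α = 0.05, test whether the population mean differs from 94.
One-sample t-test:
H₀: μ = 94
H₁: μ ≠ 94
df = n - 1 = 14
t = (x̄ - μ₀) / (s/√n) = (88.77 - 94) / (16.88/√15) = -1.200
p-value = 0.2501

Since p-value > α = 0.05, we fail to reject H₀.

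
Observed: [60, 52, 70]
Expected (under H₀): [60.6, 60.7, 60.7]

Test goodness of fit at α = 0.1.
Chi-square goodness of fit test:
H₀: observed counts match expected distribution
H₁: observed counts differ from expected distribution
df = k - 1 = 2
χ² = Σ(O - E)²/E
   = (60 - 60.6)²/60.6 + (52 - 60.7)²/60.7 + (70 - 60.7)²/60.7
   = 0.006 + 1.247 + 1.425
   = 2.68
p-value = 0.2621

Since p-value > α = 0.1, we fail to reject H₀.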